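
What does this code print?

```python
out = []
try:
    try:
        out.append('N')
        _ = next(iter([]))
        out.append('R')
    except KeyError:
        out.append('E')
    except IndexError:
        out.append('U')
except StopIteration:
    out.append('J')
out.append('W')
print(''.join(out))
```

Execution trace: 'N' (try body) → 'J' (outer except StopIteration) → 'W' (after the try/except). Output: NJW

Answer: NJW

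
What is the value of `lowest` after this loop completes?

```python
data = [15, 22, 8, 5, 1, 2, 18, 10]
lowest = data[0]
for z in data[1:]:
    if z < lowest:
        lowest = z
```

Minimum of [15, 22, 8, 5, 1, 2, 18, 10]
`lowest` takes the values: 15 → 8 → 5 → 1

Answer: 1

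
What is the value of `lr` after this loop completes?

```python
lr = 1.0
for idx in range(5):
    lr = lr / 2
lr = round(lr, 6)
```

Halving LR 5 times: 1 / 2^5
`lr` takes the values: 1.0 → 0.5 → 0.25 → 0.125 → 0.0625 → 0.03125

Answer: 0.03125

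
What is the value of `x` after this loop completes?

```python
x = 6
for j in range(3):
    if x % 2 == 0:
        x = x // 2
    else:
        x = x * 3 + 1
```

Collatz-style transformation from 6
`x` takes the values: 6 → 3 → 10 → 5

Answer: 5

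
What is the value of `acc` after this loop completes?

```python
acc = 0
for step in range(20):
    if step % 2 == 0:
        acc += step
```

Sum of even numbers 0 to 19
`acc` takes the values: 0 → 2 → 6 → 12 → 20 → 30 → 42 → 56 → 72 → 90

Answer: 90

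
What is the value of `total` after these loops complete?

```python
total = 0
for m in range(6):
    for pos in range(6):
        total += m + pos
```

Sum of all m+pos for m,pos in 6x6
`total` takes the values: 0 → 1 → 3 → 6 → 10 → 15 → 16 → 18 → 21 → 25 → 30 → 36 → 38 → 41 → 45 → 50 → 56 → 63 → 66 → 70 → 75 → 81 → 88 → 96 → 100 → 105 → 111 → 118 → 126 → 135 → 140 → 146 → 153 → 161 → 170 → 180

Answer: 180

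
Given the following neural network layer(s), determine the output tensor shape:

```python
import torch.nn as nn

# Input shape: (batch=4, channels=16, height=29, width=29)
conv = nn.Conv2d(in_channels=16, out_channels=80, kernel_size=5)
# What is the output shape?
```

Input: (4, 16, 29, 29) -> Output: (4, 80, 25, 25)

Answer: (4, 80, 25, 25)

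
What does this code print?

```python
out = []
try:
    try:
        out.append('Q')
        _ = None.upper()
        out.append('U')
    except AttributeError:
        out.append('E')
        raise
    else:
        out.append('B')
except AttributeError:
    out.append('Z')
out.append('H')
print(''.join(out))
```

Execution trace: 'Q' (inner try body) → 'E' (inner except AttributeError) → 'Z' (outer except AttributeError) → 'H' (after the try/except). Output: QEZH

Answer: QEZH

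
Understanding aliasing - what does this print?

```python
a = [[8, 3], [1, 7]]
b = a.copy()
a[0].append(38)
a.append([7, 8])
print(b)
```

Key concept: shallow copy with nested lists.
Step by step:
`a = [[8, 3], [1, 7]]` → a = [[8, 3], [1, 7]]
`b = a.copy()` → b = [[8, 3], [1, 7]]
`a[0].append(38)` → a = [[8, 3, 38], [1, 7]]; b = [[8, 3, 38], [1, 7]]
`a.append([7, 8])` → a = [[8, 3, 38], [1, 7], [7, 8]]
`print(b)` → prints [[8, 3, 38], [1, 7]]

Answer: [[8, 3, 38], [1, 7]]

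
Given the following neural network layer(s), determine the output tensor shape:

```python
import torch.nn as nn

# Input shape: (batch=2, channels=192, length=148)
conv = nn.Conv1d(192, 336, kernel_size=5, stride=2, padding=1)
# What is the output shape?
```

Input: (2, 192, 148) -> Output: (2, 336, 73)

Answer: (2, 336, 73)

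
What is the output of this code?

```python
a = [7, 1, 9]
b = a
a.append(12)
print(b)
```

Key concept: basic list aliasing.
Step by step:
`a = [7, 1, 9]` → a = [7, 1, 9]
`b = a` → b = [7, 1, 9] (same object as a)
`a.append(12)` → a = [7, 1, 9, 12] (same object as b); b = [7, 1, 9, 12] (same object as a)
`print(b)` → prints [7, 1, 9, 12]

Answer: [7, 1, 9, 12]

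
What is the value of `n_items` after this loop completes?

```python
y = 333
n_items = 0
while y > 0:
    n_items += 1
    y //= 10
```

Count digits by repeated division by 10
`n_items` takes the values: 0 → 1 → 2 → 3

Answer: 3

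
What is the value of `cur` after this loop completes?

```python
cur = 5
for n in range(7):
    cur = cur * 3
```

Multiply by 3, 7 times: 5 * 3^7 = 10935
`cur` takes the values: 5 → 15 → 45 → 135 → 405 → 1215 → 3645 → 10935

Answer: 10935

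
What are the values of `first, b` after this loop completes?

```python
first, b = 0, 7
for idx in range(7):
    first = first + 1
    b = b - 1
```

first goes 0→7, b goes 7→0
`first, b` takes the values: (0, 7) → (1, 7) → (1, 6) → (2, 6) → (2, 5) → (3, 5) → (3, 4) → (4, 4) → (4, 3) → (5, 3) → (5, 2) → (6, 2) → (6, 1) → (7, 1) → (7, 0)

Answer: 7, 0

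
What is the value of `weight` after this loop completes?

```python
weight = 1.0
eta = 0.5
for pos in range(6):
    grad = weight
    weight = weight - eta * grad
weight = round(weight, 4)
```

Gradient descent: w = 1.0 * (1 - 0.5)^6
`weight` takes the values: 1.0 → 0.5 → 0.25 → 0.125 → 0.0625 → 0.03125 → 0.015625 → 0.0156

Answer: 0.0156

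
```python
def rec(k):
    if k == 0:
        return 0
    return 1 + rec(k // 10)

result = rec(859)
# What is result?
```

Count of digits of 859: 3

Answer: 3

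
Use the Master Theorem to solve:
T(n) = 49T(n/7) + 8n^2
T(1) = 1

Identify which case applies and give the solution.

a=49, b=7, f(n)=8n^2. log_7(49) = 2. Since c=2 = 2, Case 2 applies: T(n) = Θ(n^log_b(a) · log n) = O(n^2 log n).

Answer: O(n^2 log n) - Case 2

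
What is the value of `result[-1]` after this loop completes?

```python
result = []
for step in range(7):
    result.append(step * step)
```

Last element of squares 0 to 6
`result` takes the values: [] → [0] → [0, 1] → [0, 1, 4] → [0, 1, 4, 9] → [0, 1, 4, 9, 16] → [0, 1, 4, 9, 16, 25] → [0, 1, 4, 9, 16, 25, 36]
So `result[-1]` = 36

Answer: 36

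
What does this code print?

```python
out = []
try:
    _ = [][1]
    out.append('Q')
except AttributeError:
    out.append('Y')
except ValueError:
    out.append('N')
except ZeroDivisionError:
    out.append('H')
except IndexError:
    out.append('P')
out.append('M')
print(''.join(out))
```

Execution trace: 'P' (except IndexError) → 'M' (after the try/except). Output: PM

Answer: PM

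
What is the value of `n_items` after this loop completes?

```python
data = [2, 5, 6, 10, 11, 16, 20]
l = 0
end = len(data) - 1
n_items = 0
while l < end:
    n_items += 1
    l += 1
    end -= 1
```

Iterations until pointers meet (list length 7)
`n_items` takes the values: 0 → 1 → 2 → 3

Answer: 3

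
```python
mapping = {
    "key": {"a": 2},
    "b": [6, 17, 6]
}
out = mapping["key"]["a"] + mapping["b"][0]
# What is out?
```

Trace:
`mapping = { ...` → mapping = {'key': {'a': 2}, 'b': [6, 17, 6]}
`out = mapping["key"]["a"] + mapping["b"][0]` → out = 8
So out = 8

Answer: 8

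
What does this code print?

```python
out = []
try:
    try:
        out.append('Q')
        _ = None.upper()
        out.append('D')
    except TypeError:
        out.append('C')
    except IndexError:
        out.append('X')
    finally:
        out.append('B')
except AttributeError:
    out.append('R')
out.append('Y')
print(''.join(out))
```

Execution trace: 'Q' (try body) → 'B' (finally) → 'R' (outer except AttributeError) → 'Y' (after the try/except). Output: QBRY

Answer: QBRY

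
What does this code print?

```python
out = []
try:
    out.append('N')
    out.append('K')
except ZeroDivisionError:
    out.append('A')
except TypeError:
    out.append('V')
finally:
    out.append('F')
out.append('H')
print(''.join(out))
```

Execution trace: 'N' (try body) → 'K' (try body, no exception) → 'F' (finally) → 'H' (after the try/except). Output: NKFH

Answer: NKFH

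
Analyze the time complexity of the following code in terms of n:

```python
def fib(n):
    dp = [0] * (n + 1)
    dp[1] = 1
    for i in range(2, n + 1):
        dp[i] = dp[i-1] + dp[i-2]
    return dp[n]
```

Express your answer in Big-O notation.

This is Dynamic programming Fibonacci. Time complexity: O(n).

Answer: O(n)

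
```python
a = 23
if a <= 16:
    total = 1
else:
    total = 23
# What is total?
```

Trace:
`a = 23` → a = 23
`if a <= 16: ...` → a <= 16 is False, take else branch → total = 23
So total = 23

Answer: 23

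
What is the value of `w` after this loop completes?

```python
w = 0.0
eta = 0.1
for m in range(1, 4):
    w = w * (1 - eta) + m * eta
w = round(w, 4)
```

Moving average with lr=0.1
`w` takes the values: 0.0 → 0.1 → 0.29 → 0.561

Answer: 0.561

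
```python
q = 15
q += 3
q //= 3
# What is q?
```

Trace:
`q = 15` → q = 15
`q += 3` → q = 18
`q //= 3` → q = 6
So q = 6

Answer: 6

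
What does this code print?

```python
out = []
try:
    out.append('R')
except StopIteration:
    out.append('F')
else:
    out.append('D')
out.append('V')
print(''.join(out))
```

Execution trace: 'R' (try body, no exception) → 'D' (else) → 'V' (after the try/except). Output: RDV

Answer: RDV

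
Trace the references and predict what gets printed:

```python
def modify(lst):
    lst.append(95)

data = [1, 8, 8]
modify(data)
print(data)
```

Key concept: function modifies passed list.
Step by step:
`data = [1, 8, 8]` → data = [1, 8, 8]
`modify(data)` → data = [1, 8, 8, 95]
`print(data)` → prints [1, 8, 8, 95]

Answer: [1, 8, 8, 95]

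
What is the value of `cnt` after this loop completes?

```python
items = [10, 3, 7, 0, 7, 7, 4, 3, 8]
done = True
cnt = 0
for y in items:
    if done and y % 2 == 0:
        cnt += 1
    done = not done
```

Count even values at even positions
`cnt` takes the values: 0 → 1 → 2 → 3

Answer: 3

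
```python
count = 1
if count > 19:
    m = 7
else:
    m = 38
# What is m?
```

Trace:
`count = 1` → count = 1
`if count > 19: ...` → count > 19 is False, take else branch → m = 38
So m = 38

Answer: 38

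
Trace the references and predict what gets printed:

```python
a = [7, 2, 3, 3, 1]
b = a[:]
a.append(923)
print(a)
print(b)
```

Key concept: slice [:] creates copy.
Step by step:
`a = [7, 2, 3, 3, 1]` → a = [7, 2, 3, 3, 1]
`b = a[:]` → b = [7, 2, 3, 3, 1]
`a.append(923)` → a = [7, 2, 3, 3, 1, 923]
`print(a)` → prints [7, 2, 3, 3, 1, 923]
`print(b)` → prints [7, 2, 3, 3, 1]

Answer:
[7, 2, 3, 3, 1, 923]
[7, 2, 3, 3, 1]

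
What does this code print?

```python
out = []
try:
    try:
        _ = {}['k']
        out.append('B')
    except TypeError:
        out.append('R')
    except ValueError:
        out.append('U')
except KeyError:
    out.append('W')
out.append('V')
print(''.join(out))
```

Execution trace: 'W' (outer except KeyError) → 'V' (after the try/except). Output: WV

Answer: WV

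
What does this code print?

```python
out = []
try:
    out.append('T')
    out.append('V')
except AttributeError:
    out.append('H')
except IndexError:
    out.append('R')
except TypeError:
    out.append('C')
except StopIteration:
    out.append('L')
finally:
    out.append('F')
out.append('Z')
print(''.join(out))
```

Execution trace: 'T' (try body) → 'V' (try body, no exception) → 'F' (finally) → 'Z' (after the try/except). Output: TVFZ

Answer: TVFZ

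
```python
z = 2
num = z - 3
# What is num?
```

Trace:
`z = 2` → z = 2
`num = z - 3` → num = -1
So num = -1

Answer: -1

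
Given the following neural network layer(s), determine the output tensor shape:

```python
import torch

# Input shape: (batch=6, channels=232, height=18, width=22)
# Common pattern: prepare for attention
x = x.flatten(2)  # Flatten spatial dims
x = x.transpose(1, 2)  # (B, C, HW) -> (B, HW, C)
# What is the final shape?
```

Input: (6, 232, 18, 22) -> after flatten(2): (6, 232, 396) -> Output: (6, 396, 232)

Answer: (6, 396, 232)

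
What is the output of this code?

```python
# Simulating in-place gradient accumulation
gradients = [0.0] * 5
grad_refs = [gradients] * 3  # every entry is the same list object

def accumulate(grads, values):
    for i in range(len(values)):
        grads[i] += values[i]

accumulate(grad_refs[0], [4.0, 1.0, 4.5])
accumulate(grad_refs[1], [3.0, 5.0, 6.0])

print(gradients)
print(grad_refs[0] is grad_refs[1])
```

Key concept: gradient accumulation aliasing.
Step by step:
`gradients = [0.0] * 5` → gradients = [0.0, 0.0, 0.0, 0.0, 0.0]
`grad_refs = [gradients] * 3` → grad_refs = [[0.0, 0.0, 0.0, 0.0, 0.0], [0.0, 0.0, 0.0, 0.0, 0.0], [0.0, 0.0, 0.0, 0.0, 0.0]]
`accumulate(grad_refs[0], [4.0, 1.0, 4.5])` → gradients = [4.0, 1.0, 4.5, 0.0, 0.0]; grad_refs = [[4.0, 1.0, 4.5, 0.0, 0.0], [4.0, 1.0, 4.5, 0.0, 0.0], [4.0, 1.0, 4.5, 0.0, 0.0]]
`accumulate(grad_refs[1], [3.0, 5.0, 6.0])` → gradients = [7.0, 6.0, 10.5, 0.0, 0.0]; grad_refs = [[7.0, 6.0, 10.5, 0.0, 0.0], [7.0, 6.0, 10.5, 0.0, 0.0], [7.0, 6.0, 10.5, 0.0, 0.0]]
`print(gradients)` → prints [7.0, 6.0, 10.5, 0.0, 0.0]
`print(grad_refs[0] is grad_refs[1])` → prints True

Answer:
[7.0, 6.0, 10.5, 0.0, 0.0]
True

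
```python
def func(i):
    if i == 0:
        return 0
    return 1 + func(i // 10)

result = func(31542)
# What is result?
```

Count of digits of 31542: 5

Answer: 5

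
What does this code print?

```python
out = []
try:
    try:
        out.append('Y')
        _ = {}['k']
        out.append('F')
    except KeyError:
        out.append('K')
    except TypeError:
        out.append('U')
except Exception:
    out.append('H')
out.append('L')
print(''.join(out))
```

Execution trace: 'Y' (inner try body) → 'K' (inner except KeyError) → 'L' (after the try/except). Output: YKL

Answer: YKL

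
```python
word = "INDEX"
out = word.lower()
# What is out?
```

Trace:
`word = "INDEX"` → word = 'INDEX'
`out = word.lower()` → out = 'index'
So out = 'index'

Answer: 'index'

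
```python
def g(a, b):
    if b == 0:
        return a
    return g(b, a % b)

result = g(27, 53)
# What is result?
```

g(27, 53) -> g(53, 27) -> g(27, 26) -> g(26, 1) -> g(1, 0) -> 1

Answer: 1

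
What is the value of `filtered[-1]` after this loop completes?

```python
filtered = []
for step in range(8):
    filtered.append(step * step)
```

Last element of squares 0 to 7
`filtered` takes the values: [] → [0] → [0, 1] → [0, 1, 4] → [0, 1, 4, 9] → [0, 1, 4, 9, 16] → [0, 1, 4, 9, 16, 25] → [0, 1, 4, 9, 16, 25, 36] → [0, 1, 4, 9, 16, 25, 36, 49]
So `filtered[-1]` = 49

Answer: 49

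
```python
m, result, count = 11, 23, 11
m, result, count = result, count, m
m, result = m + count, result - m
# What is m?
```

Trace:
`m, result, count = 11, 23, 11` → m = 11; result = 23; count = 11
`m, result, count = result, count, m` → m = 23; result = 11; count = 11
`m, result = m + count, result - m` → m = 34; result = -12
So m = 34

Answer: 34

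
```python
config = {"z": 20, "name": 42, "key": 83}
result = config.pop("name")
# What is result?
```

Trace:
`config = {"z": 20, "name": 42, "key": 83}` → config = {'z': 20, 'name': 42, 'key': 83}
`result = config.pop("name")` → config = {'z': 20, 'key': 83}; result = 42
So result = 42

Answer: 42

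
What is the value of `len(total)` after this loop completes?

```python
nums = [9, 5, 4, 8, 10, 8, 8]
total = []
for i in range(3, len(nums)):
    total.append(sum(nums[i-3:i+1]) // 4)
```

Number of 4-element averages
`total` takes the values: [] → [6] → [6, 6] → [6, 6, 7] → [6, 6, 7, 8]
So `len(total)` = 4

Answer: 4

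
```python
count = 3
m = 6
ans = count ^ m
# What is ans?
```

Trace:
`count = 3` → count = 3
`m = 6` → m = 6
`ans = count ^ m` → ans = 5
So ans = 5

Answer: 5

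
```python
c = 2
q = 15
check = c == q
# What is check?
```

Trace:
`c = 2` → c = 2
`q = 15` → q = 15
`check = c == q` → check = False
So check = False

Answer: False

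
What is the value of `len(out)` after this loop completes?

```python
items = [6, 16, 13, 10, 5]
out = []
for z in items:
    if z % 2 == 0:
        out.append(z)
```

Count even numbers in [6, 16, 13, 10, 5]
`out` takes the values: [] → [6] → [6, 16] → [6, 16, 10]
So `len(out)` = 3

Answer: 3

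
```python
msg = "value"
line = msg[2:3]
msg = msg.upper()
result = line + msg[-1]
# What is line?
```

Trace:
`msg = "value"` → msg = 'value'
`line = msg[2:3]` → line = 'l'
`msg = msg.upper()` → msg = 'VALUE'
`result = line + msg[-1]` → result = 'lE'
So line = 'l'

Answer: 'l'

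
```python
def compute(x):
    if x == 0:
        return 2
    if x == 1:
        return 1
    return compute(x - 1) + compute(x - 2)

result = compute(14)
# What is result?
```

Build up from base cases: compute(0)=2, compute(1)=1, compute(2)=3, compute(3)=4, compute(4)=7, compute(5)=11, compute(6)=18, ..., compute(14)=843

Answer: 843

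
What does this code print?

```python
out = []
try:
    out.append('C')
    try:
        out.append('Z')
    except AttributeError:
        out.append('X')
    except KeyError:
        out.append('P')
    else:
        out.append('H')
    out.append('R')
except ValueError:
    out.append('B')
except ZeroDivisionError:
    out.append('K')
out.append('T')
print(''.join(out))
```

Execution trace: 'C' (try body) → 'Z' (inner try body, no exception) → 'H' (inner else) → 'R' (try body, no exception) → 'T' (after the try/except). Output: CZHRT

Answer: CZHRT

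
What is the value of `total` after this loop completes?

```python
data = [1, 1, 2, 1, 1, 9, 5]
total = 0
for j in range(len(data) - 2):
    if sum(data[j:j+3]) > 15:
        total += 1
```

Count windows with sum > 15
`total` takes the values: 0

Answer: 0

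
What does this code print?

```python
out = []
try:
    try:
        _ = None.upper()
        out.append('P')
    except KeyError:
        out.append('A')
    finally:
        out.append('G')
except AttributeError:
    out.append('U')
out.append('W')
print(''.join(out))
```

Execution trace: 'G' (inner finally) → 'U' (outer except AttributeError) → 'W' (after the try/except). Output: GUW

Answer: GUW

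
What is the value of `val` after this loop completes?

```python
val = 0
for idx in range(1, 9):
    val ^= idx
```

XOR of 1 to 8
`val` takes the values: 0 → 1 → 3 → 0 → 4 → 1 → 7 → 0 → 8

Answer: 8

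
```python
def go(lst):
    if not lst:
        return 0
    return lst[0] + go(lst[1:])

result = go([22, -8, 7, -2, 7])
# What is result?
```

22 + (-8) + 7 + (-2) + 7 + 0 = 26

Answer: 26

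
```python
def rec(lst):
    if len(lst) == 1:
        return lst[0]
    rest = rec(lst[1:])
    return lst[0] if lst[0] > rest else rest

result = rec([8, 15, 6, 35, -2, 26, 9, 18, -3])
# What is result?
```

Recursive max over [8, 15, 6, 35, -2, 26, 9, 18, -3] = 35

Answer: 35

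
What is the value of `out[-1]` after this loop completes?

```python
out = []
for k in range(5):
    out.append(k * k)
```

Last element of squares 0 to 4
`out` takes the values: [] → [0] → [0, 1] → [0, 1, 4] → [0, 1, 4, 9] → [0, 1, 4, 9, 16]
So `out[-1]` = 16

Answer: 16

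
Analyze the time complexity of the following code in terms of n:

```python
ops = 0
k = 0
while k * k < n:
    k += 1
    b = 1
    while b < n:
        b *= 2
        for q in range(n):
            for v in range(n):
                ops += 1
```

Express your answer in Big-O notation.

Each loop level contributes: √n × log n × n × n. Multiplying the contributions gives O(n^2√n log n).

Answer: O(n^2√n log n)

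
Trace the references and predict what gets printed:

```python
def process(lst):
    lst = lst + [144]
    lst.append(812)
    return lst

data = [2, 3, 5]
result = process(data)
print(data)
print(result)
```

Key concept: rebinding parameter vs mutation.
Step by step:
`data = [2, 3, 5]` → data = [2, 3, 5]
`result = process(data)` → result = [2, 3, 5, 144, 812]
`print(data)` → prints [2, 3, 5]
`print(result)` → prints [2, 3, 5, 144, 812]

Answer:
[2, 3, 5]
[2, 3, 5, 144, 812]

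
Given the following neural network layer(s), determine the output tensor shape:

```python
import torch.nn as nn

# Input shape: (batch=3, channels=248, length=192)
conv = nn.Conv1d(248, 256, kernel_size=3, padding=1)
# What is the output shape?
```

Input: (3, 248, 192) -> Output: (3, 256, 192)

Answer: (3, 256, 192)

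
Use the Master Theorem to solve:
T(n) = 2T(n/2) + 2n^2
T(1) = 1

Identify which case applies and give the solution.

a=2, b=2, f(n)=2n^2. log_2(2) = 1. Since c=2 > 1 and the regularity condition holds (2(n/2)^2 = (2/2^2)n^2 with 2/2^2 < 1), Case 3 applies: T(n) = Θ(f(n)) = O(n^2).

Answer: O(n^2) - Case 3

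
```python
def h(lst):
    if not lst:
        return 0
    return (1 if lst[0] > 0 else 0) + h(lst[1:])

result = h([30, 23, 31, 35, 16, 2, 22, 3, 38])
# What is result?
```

Count of positive elements in [30, 23, 31, 35, 16, 2, 22, 3, 38] = 9

Answer: 9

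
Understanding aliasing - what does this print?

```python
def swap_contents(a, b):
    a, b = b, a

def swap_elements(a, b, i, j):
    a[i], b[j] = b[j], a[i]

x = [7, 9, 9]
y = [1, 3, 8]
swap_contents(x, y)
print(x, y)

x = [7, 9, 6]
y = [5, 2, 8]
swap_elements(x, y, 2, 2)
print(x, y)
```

Key concept: parameter rebinding vs mutation.
Step by step:
`x = [7, 9, 9]` → x = [7, 9, 9]
`y = [1, 3, 8]` → y = [1, 3, 8]
`swap_contents(x, y)` → no visible change to tracked variables
`print(x, y)` → prints [7, 9, 9] [1, 3, 8]
`x = [7, 9, 6]` → x = [7, 9, 6]
`y = [5, 2, 8]` → y = [5, 2, 8]
`swap_elements(x, y, 2, 2)` → x = [7, 9, 8]; y = [5, 2, 6]
`print(x, y)` → prints [7, 9, 8] [5, 2, 6]

Answer:
[7, 9, 9] [1, 3, 8]
[7, 9, 8] [5, 2, 6]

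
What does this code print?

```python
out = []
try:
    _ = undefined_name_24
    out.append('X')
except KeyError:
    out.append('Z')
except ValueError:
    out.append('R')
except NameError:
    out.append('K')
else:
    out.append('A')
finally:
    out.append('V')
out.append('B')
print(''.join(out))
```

Execution trace: 'K' (except NameError) → 'V' (finally) → 'B' (after the try/except). Output: KVB

Answer: KVB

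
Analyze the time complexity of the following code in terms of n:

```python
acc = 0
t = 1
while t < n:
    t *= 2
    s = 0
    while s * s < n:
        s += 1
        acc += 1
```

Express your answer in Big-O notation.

Each loop level contributes: log n × √n. Multiplying the contributions gives O(√n log n).

Answer: O(√n log n)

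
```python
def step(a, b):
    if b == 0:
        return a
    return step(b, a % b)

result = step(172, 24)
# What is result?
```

step(172, 24) -> step(24, 4) -> step(4, 0) -> 4

Answer: 4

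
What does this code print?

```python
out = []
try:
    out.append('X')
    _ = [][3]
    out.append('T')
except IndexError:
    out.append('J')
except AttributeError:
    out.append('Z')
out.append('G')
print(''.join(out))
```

Execution trace: 'X' (try body) → 'J' (except IndexError) → 'G' (after the try/except). Output: XJG

Answer: XJG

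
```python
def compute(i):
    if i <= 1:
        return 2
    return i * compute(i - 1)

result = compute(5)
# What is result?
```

compute(5) = 5 * 4 * 3 * 2 * 2 = 240

Answer: 240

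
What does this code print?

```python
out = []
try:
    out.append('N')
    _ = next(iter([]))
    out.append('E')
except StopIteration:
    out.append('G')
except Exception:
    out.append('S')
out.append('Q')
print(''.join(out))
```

Execution trace: 'N' (try body) → 'G' (except StopIteration) → 'Q' (after the try/except). Output: NGQ

Answer: NGQ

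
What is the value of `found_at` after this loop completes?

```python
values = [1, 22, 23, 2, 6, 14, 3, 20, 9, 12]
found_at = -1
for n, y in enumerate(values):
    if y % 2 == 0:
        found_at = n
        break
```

First even number index in [1, 22, 23, 2, 6, 14, 3, 20, 9, 12]
`found_at` takes the values: -1 → 1

Answer: 1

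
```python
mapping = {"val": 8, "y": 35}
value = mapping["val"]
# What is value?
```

Trace:
`mapping = {"val": 8, "y": 35}` → mapping = {'val': 8, 'y': 35}
`value = mapping["val"]` → value = 8
So value = 8

Answer: 8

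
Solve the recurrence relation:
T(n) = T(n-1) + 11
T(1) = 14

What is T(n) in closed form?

Unrolling: T(n) = T(1) + 11·(n-1) = 14 + 11(n-1) = 11n + 3.

Answer: T(n) = 11n + 3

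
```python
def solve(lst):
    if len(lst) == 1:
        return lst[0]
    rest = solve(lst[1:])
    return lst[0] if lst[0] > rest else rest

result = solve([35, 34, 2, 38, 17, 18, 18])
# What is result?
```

Recursive max over [35, 34, 2, 38, 17, 18, 18] = 38

Answer: 38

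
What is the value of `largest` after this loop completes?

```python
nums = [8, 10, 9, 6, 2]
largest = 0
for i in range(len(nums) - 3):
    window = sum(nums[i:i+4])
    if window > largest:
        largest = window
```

Max sum of 4-element window in [8, 10, 9, 6, 2]
`largest` takes the values: 0 → 33

Answer: 33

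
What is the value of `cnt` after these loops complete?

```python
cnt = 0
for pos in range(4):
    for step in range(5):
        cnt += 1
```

4 * 5 = 20
`cnt` takes the values: 0 → 1 → 2 → 3 → 4 → 5 → 6 → 7 → 8 → 9 → 10 → 11 → 12 → 13 → 14 → 15 → 16 → 17 → 18 → 19 → 20

Answer: 20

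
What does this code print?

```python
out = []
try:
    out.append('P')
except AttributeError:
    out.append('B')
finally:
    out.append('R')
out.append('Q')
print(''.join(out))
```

Execution trace: 'P' (try body, no exception) → 'R' (finally) → 'Q' (after the try/except). Output: PRQ

Answer: PRQ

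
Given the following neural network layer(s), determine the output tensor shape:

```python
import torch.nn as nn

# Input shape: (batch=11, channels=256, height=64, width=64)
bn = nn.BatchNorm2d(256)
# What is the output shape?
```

Input: (11, 256, 64, 64) -> Output: (11, 256, 64, 64)

Answer: (11, 256, 64, 64)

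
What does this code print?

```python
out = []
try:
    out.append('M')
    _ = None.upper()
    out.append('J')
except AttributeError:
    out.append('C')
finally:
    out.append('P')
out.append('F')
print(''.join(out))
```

Execution trace: 'M' (try body) → 'C' (except AttributeError) → 'P' (finally) → 'F' (after the try/except). Output: MCPF

Answer: MCPF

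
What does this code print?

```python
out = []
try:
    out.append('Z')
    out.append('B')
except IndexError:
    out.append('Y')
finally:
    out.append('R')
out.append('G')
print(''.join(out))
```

Execution trace: 'Z' (try body) → 'B' (try body, no exception) → 'R' (finally) → 'G' (after the try/except). Output: ZBRG

Answer: ZBRG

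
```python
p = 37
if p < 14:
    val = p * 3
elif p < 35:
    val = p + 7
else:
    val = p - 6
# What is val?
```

Trace:
`p = 37` → p = 37
`if p < 14: ...` → p < 14 is False, p < 35 is False, take else branch → val = 31
So val = 31

Answer: 31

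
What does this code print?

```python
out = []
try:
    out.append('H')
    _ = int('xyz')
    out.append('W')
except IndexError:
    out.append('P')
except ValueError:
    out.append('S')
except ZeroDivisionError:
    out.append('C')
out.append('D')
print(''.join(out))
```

Execution trace: 'H' (try body) → 'S' (except ValueError) → 'D' (after the try/except). Output: HSD

Answer: HSD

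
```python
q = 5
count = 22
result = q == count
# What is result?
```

Trace:
`q = 5` → q = 5
`count = 22` → count = 22
`result = q == count` → result = False
So result = False

Answer: False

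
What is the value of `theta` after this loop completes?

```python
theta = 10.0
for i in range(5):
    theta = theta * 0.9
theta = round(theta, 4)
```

Exponential decay: 10.0 * 0.9^5
`theta` takes the values: 10.0 → 9.0 → 8.1 → 7.29 → 6.561 → 5.9049

Answer: 5.9049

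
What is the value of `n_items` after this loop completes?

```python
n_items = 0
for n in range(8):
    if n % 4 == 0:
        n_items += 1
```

Count numbers divisible by 4 in range(8)
`n_items` takes the values: 0 → 1 → 2

Answer: 2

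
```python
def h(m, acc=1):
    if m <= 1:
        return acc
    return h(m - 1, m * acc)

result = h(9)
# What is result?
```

Accumulator trace (n, acc): (9, 1) -> (8, 9) -> (7, 72) -> (6, 504) -> (5, 3024) -> (4, 15120) -> (3, 60480) -> (2, 181440) -> (1, 362880) -> return 362880

Answer: 362880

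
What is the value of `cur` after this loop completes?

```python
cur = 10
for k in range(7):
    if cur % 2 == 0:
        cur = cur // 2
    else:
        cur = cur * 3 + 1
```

Collatz-style transformation from 10
`cur` takes the values: 10 → 5 → 16 → 8 → 4 → 2 → 1 → 4

Answer: 4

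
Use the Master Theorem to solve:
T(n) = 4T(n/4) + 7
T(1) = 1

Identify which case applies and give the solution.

a=4, b=4, f(n)=7. log_4(4) = 1. Since c=0 < 1, Case 1 applies: T(n) = Θ(n^log_b(a)) = O(n).

Answer: O(n) - Case 1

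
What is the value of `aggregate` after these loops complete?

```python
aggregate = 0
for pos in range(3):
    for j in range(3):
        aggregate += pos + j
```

Sum of all pos+j for pos,j in 3x3
`aggregate` takes the values: 0 → 1 → 3 → 4 → 6 → 9 → 11 → 14 → 18

Answer: 18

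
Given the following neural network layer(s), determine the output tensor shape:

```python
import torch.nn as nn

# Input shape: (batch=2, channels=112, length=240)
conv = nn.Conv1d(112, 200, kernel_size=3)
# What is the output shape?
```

Input: (2, 112, 240) -> Output: (2, 200, 238)

Answer: (2, 200, 238)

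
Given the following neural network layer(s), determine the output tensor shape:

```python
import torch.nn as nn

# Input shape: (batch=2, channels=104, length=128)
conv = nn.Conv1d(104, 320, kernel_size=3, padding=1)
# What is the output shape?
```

Input: (2, 104, 128) -> Output: (2, 320, 128)

Answer: (2, 320, 128)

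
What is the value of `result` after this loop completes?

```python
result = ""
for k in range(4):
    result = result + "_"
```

Repeat '_' 4 times
`result` takes the values: "" → "_" → "__" → "___" → "____"

Answer: "____"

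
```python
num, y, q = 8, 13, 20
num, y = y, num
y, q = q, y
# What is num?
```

Trace:
`num, y, q = 8, 13, 20` → num = 8; y = 13; q = 20
`num, y = y, num` → num = 13; y = 8
`y, q = q, y` → y = 20; q = 8
So num = 13

Answer: 13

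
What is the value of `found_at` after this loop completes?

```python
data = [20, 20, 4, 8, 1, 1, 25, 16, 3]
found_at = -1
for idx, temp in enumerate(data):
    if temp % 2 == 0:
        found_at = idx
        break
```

First even number index in [20, 20, 4, 8, 1, 1, 25, 16, 3]
`found_at` takes the values: -1 → 0

Answer: 0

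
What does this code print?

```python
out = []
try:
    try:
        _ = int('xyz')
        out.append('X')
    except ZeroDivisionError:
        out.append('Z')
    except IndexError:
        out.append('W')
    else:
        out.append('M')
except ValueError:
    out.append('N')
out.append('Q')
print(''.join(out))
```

Execution trace: 'N' (outer except ValueError) → 'Q' (after the try/except). Output: NQ

Answer: NQ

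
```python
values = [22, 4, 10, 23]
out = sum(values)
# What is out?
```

Trace:
`values = [22, 4, 10, 23]` → values = [22, 4, 10, 23]
`out = sum(values)` → out = 59
So out = 59

Answer: 59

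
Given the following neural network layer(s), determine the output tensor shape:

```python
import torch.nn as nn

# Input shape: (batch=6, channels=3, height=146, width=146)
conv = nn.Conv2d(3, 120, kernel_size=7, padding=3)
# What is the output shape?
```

Input: (6, 3, 146, 146) -> Output: (6, 120, 146, 146)

Answer: (6, 120, 146, 146)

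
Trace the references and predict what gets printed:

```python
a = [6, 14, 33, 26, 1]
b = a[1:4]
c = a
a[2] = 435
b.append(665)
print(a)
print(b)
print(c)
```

Key concept: slice vs alias.
Step by step:
`a = [6, 14, 33, 26, 1]` → a = [6, 14, 33, 26, 1]
`b = a[1:4]` → b = [14, 33, 26]
`c = a` → c = [6, 14, 33, 26, 1] (same object as a)
`a[2] = 435` → a = [6, 14, 435, 26, 1] (same object as c); c = [6, 14, 435, 26, 1] (same object as a)
`b.append(665)` → b = [14, 33, 26, 665]
`print(a)` → prints [6, 14, 435, 26, 1]
`print(b)` → prints [14, 33, 26, 665]
`print(c)` → prints [6, 14, 435, 26, 1]

Answer:
[6, 14, 435, 26, 1]
[14, 33, 26, 665]
[6, 14, 435, 26, 1]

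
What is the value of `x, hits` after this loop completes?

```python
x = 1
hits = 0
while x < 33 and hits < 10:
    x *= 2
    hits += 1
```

Double until >= 33 or 10 iterations
`x, hits` takes the values: (1, 0) → (2, 0) → (2, 1) → (4, 1) → (4, 2) → (8, 2) → (8, 3) → (16, 3) → (16, 4) → (32, 4) → (32, 5) → (64, 5) → (64, 6)

Answer: 64, 6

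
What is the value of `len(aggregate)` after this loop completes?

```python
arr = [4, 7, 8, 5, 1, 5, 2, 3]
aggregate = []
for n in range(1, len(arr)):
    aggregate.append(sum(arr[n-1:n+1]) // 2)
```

Number of 2-element averages
`aggregate` takes the values: [] → [5] → [5, 7] → [5, 7, 6] → [5, 7, 6, 3] → [5, 7, 6, 3, 3] → [5, 7, 6, 3, 3, 3] → [5, 7, 6, 3, 3, 3, 2]
So `len(aggregate)` = 7

Answer: 7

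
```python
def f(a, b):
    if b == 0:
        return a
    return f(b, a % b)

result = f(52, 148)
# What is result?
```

f(52, 148) -> f(148, 52) -> f(52, 44) -> f(44, 8) -> f(8, 4) -> f(4, 0) -> 4

Answer: 4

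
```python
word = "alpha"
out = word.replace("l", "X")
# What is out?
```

Trace:
`word = "alpha"` → word = 'alpha'
`out = word.replace("l", "X")` → out = 'aXpha'
So out = 'aXpha'

Answer: 'aXpha'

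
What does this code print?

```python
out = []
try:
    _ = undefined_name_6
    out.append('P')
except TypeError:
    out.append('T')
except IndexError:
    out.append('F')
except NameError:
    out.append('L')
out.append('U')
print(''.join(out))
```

Execution trace: 'L' (except NameError) → 'U' (after the try/except). Output: LU

Answer: LU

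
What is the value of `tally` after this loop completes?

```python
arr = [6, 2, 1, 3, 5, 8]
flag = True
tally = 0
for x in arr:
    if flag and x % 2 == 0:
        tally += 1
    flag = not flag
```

Count even values at even positions
`tally` takes the values: 0 → 1

Answer: 1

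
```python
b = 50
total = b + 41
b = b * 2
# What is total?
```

Trace:
`b = 50` → b = 50
`total = b + 41` → total = 91
`b = b * 2` → b = 100
So total = 91

Answer: 91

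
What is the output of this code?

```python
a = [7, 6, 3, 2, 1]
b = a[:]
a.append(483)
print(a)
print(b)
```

Key concept: slice [:] creates copy.
Step by step:
`a = [7, 6, 3, 2, 1]` → a = [7, 6, 3, 2, 1]
`b = a[:]` → b = [7, 6, 3, 2, 1]
`a.append(483)` → a = [7, 6, 3, 2, 1, 483]
`print(a)` → prints [7, 6, 3, 2, 1, 483]
`print(b)` → prints [7, 6, 3, 2, 1]

Answer:
[7, 6, 3, 2, 1, 483]
[7, 6, 3, 2, 1]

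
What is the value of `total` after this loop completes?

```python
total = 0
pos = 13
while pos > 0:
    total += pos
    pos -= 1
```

Sum 13 down to 1
`total` takes the values: 0 → 13 → 25 → 36 → 46 → 55 → 63 → 70 → 76 → 81 → 85 → 88 → 90 → 91

Answer: 91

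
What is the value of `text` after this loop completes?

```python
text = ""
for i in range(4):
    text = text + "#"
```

Repeat '#' 4 times
`text` takes the values: "" → "#" → "##" → "###" → "####"

Answer: "####"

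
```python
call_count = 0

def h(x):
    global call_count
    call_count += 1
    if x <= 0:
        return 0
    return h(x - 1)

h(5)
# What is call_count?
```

Linear recursion stepping by 1: 6 calls from x=5 down to ≤0.

Answer: 6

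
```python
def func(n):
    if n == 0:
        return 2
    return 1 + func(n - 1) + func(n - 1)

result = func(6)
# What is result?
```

func(n) = 1 + 2·func(n-1), func(0)=2. Closed form: (2+1)·2^6 - 1 = 191.

Answer: 191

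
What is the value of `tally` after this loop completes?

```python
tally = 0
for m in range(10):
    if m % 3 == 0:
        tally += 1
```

Count numbers divisible by 3 in range(10)
`tally` takes the values: 0 → 1 → 2 → 3 → 4

Answer: 4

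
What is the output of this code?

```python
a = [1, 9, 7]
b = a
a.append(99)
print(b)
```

Key concept: basic list aliasing.
Step by step:
`a = [1, 9, 7]` → a = [1, 9, 7]
`b = a` → b = [1, 9, 7] (same object as a)
`a.append(99)` → a = [1, 9, 7, 99] (same object as b); b = [1, 9, 7, 99] (same object as a)
`print(b)` → prints [1, 9, 7, 99]

Answer: [1, 9, 7, 99]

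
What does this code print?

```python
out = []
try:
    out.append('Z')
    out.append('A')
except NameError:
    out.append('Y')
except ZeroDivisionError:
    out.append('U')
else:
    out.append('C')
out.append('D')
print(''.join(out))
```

Execution trace: 'Z' (try body) → 'A' (try body, no exception) → 'C' (else) → 'D' (after the try/except). Output: ZACD

Answer: ZACD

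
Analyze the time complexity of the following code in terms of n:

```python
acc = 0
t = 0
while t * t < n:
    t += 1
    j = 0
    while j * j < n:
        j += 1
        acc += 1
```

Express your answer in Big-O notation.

Each loop level contributes: √n × √n. Multiplying the contributions gives O(n).

Answer: O(n)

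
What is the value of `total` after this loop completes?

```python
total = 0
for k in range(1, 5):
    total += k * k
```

Sum of squares 1² to 4² = 30
`total` takes the values: 0 → 1 → 5 → 14 → 30

Answer: 30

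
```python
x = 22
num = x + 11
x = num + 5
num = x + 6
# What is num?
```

Trace:
`x = 22` → x = 22
`num = x + 11` → num = 33
`x = num + 5` → x = 38
`num = x + 6` → num = 44
So num = 44

Answer: 44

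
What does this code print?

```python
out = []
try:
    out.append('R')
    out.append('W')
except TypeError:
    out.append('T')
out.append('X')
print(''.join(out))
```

Execution trace: 'R' (try body) → 'W' (try body, no exception) → 'X' (after the try/except). Output: RWX

Answer: RWX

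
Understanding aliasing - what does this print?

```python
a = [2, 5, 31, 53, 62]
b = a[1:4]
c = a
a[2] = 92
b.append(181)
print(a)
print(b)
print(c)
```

Key concept: slice vs alias.
Step by step:
`a = [2, 5, 31, 53, 62]` → a = [2, 5, 31, 53, 62]
`b = a[1:4]` → b = [5, 31, 53]
`c = a` → c = [2, 5, 31, 53, 62] (same object as a)
`a[2] = 92` → a = [2, 5, 92, 53, 62] (same object as c); c = [2, 5, 92, 53, 62] (same object as a)
`b.append(181)` → b = [5, 31, 53, 181]
`print(a)` → prints [2, 5, 92, 53, 62]
`print(b)` → prints [5, 31, 53, 181]
`print(c)` → prints [2, 5, 92, 53, 62]

Answer:
[2, 5, 92, 53, 62]
[5, 31, 53, 181]
[2, 5, 92, 53, 62]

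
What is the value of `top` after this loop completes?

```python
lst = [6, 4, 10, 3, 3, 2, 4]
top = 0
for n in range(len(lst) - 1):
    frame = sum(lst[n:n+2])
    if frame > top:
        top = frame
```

Max sum of 2-element window in [6, 4, 10, 3, 3, 2, 4]
`top` takes the values: 0 → 10 → 14

Answer: 14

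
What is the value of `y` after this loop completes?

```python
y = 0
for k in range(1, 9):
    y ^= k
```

XOR of 1 to 8
`y` takes the values: 0 → 1 → 3 → 0 → 4 → 1 → 7 → 0 → 8

Answer: 8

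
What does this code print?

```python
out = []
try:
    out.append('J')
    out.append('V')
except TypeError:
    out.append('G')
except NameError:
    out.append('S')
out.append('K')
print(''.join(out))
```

Execution trace: 'J' (try body) → 'V' (try body, no exception) → 'K' (after the try/except). Output: JVK

Answer: JVK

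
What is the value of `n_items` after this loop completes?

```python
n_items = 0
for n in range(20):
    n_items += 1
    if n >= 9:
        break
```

Loop breaks when n reaches 9, n_items is 10
`n_items` takes the values: 0 → 1 → 2 → 3 → 4 → 5 → 6 → 7 → 8 → 9 → 10

Answer: 10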